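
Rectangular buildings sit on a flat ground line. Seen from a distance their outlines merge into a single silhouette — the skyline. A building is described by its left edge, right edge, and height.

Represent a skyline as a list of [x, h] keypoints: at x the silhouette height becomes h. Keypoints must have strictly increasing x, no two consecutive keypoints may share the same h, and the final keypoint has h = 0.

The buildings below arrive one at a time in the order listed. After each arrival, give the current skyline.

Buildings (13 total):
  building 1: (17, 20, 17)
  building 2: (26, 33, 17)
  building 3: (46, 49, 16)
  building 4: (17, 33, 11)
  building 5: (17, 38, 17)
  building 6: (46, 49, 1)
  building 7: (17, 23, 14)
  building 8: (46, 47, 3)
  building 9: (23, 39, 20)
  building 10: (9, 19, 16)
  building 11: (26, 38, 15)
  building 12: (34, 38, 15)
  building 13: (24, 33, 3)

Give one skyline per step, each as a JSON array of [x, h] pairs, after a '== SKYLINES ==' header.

== SKYLINES ==
[[17,17],[20,0]]
[[17,17],[20,0],[26,17],[33,0]]
[[17,17],[20,0],[26,17],[33,0],[46,16],[49,0]]
[[17,17],[20,11],[26,17],[33,0],[46,16],[49,0]]
[[17,17],[38,0],[46,16],[49,0]]
[[17,17],[38,0],[46,16],[49,0]]
[[17,17],[38,0],[46,16],[49,0]]
[[17,17],[38,0],[46,16],[49,0]]
[[17,17],[23,20],[39,0],[46,16],[49,0]]
[[9,16],[17,17],[23,20],[39,0],[46,16],[49,0]]
[[9,16],[17,17],[23,20],[39,0],[46,16],[49,0]]
[[9,16],[17,17],[23,20],[39,0],[46,16],[49,0]]
[[9,16],[17,17],[23,20],[39,0],[46,16],[49,0]]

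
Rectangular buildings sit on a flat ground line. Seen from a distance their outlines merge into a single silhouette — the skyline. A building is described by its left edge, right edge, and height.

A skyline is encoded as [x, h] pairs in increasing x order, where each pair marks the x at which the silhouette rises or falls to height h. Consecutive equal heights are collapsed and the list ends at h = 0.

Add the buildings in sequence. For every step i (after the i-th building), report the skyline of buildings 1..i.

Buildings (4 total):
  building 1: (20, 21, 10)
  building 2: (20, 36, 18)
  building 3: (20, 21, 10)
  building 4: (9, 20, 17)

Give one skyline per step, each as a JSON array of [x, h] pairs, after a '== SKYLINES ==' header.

== SKYLINES ==
[[20,10],[21,0]]
[[20,18],[36,0]]
[[20,18],[36,0]]
[[9,17],[20,18],[36,0]]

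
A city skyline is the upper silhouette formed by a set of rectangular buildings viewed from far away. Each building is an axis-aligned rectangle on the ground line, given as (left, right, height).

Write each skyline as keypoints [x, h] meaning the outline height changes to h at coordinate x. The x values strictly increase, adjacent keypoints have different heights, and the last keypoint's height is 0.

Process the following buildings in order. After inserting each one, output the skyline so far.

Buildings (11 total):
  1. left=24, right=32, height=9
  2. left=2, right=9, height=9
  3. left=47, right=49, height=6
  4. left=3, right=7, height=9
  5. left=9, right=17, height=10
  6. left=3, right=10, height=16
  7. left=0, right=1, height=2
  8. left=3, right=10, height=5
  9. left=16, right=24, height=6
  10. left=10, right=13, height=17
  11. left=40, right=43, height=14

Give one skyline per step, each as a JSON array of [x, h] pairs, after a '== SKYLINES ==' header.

== SKYLINES ==
[[24,9],[32,0]]
[[2,9],[9,0],[24,9],[32,0]]
[[2,9],[9,0],[24,9],[32,0],[47,6],[49,0]]
[[2,9],[9,0],[24,9],[32,0],[47,6],[49,0]]
[[2,9],[9,10],[17,0],[24,9],[32,0],[47,6],[49,0]]
[[2,9],[3,16],[10,10],[17,0],[24,9],[32,0],[47,6],[49,0]]
[[0,2],[1,0],[2,9],[3,16],[10,10],[17,0],[24,9],[32,0],[47,6],[49,0]]
[[0,2],[1,0],[2,9],[3,16],[10,10],[17,0],[24,9],[32,0],[47,6],[49,0]]
[[0,2],[1,0],[2,9],[3,16],[10,10],[17,6],[24,9],[32,0],[47,6],[49,0]]
[[0,2],[1,0],[2,9],[3,16],[10,17],[13,10],[17,6],[24,9],[32,0],[47,6],[49,0]]
[[0,2],[1,0],[2,9],[3,16],[10,17],[13,10],[17,6],[24,9],[32,0],[40,14],[43,0],[47,6],[49,0]]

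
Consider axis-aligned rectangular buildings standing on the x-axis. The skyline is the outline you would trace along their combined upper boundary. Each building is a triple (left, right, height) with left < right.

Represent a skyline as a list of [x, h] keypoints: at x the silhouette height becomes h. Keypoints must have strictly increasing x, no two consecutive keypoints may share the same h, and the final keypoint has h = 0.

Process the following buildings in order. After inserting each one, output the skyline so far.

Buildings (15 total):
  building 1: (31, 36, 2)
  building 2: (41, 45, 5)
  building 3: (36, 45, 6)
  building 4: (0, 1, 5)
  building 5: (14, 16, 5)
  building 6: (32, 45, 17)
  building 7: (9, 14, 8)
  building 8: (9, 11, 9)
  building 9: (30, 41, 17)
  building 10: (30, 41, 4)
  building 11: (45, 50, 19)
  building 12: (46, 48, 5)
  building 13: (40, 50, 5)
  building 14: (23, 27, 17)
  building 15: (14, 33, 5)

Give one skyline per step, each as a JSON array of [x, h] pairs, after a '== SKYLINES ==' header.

== SKYLINES ==
[[31,2],[36,0]]
[[31,2],[36,0],[41,5],[45,0]]
[[31,2],[36,6],[45,0]]
[[0,5],[1,0],[31,2],[36,6],[45,0]]
[[0,5],[1,0],[14,5],[16,0],[31,2],[36,6],[45,0]]
[[0,5],[1,0],[14,5],[16,0],[31,2],[32,17],[45,0]]
[[0,5],[1,0],[9,8],[14,5],[16,0],[31,2],[32,17],[45,0]]
[[0,5],[1,0],[9,9],[11,8],[14,5],[16,0],[31,2],[32,17],[45,0]]
[[0,5],[1,0],[9,9],[11,8],[14,5],[16,0],[30,17],[45,0]]
[[0,5],[1,0],[9,9],[11,8],[14,5],[16,0],[30,17],[45,0]]
[[0,5],[1,0],[9,9],[11,8],[14,5],[16,0],[30,17],[45,19],[50,0]]
[[0,5],[1,0],[9,9],[11,8],[14,5],[16,0],[30,17],[45,19],[50,0]]
[[0,5],[1,0],[9,9],[11,8],[14,5],[16,0],[30,17],[45,19],[50,0]]
[[0,5],[1,0],[9,9],[11,8],[14,5],[16,0],[23,17],[27,0],[30,17],[45,19],[50,0]]
[[0,5],[1,0],[9,9],[11,8],[14,5],[23,17],[27,5],[30,17],[45,19],[50,0]]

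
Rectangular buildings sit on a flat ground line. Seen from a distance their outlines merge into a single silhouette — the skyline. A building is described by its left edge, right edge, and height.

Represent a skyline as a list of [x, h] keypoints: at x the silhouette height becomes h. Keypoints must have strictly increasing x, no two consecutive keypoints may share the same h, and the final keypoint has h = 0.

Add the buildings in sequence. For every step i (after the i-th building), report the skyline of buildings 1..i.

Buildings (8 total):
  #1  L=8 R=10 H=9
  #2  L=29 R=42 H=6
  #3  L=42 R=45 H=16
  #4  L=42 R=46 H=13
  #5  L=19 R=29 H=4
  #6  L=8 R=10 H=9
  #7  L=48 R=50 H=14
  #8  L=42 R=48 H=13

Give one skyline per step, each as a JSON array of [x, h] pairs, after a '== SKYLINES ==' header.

== SKYLINES ==
[[8,9],[10,0]]
[[8,9],[10,0],[29,6],[42,0]]
[[8,9],[10,0],[29,6],[42,16],[45,0]]
[[8,9],[10,0],[29,6],[42,16],[45,13],[46,0]]
[[8,9],[10,0],[19,4],[29,6],[42,16],[45,13],[46,0]]
[[8,9],[10,0],[19,4],[29,6],[42,16],[45,13],[46,0]]
[[8,9],[10,0],[19,4],[29,6],[42,16],[45,13],[46,0],[48,14],[50,0]]
[[8,9],[10,0],[19,4],[29,6],[42,16],[45,13],[48,14],[50,0]]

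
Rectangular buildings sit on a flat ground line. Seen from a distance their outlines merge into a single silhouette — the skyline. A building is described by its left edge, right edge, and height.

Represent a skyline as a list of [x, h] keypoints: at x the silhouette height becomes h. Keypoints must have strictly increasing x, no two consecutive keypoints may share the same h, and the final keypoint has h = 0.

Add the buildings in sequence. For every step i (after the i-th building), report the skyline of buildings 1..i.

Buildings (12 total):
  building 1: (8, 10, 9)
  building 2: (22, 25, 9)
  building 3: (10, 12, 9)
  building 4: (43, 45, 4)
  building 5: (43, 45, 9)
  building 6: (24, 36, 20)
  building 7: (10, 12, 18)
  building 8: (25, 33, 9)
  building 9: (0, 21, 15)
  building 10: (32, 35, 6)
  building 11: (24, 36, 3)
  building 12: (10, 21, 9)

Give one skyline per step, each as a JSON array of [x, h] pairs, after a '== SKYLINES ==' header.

== SKYLINES ==
[[8,9],[10,0]]
[[8,9],[10,0],[22,9],[25,0]]
[[8,9],[12,0],[22,9],[25,0]]
[[8,9],[12,0],[22,9],[25,0],[43,4],[45,0]]
[[8,9],[12,0],[22,9],[25,0],[43,9],[45,0]]
[[8,9],[12,0],[22,9],[24,20],[36,0],[43,9],[45,0]]
[[8,9],[10,18],[12,0],[22,9],[24,20],[36,0],[43,9],[45,0]]
[[8,9],[10,18],[12,0],[22,9],[24,20],[36,0],[43,9],[45,0]]
[[0,15],[10,18],[12,15],[21,0],[22,9],[24,20],[36,0],[43,9],[45,0]]
[[0,15],[10,18],[12,15],[21,0],[22,9],[24,20],[36,0],[43,9],[45,0]]
[[0,15],[10,18],[12,15],[21,0],[22,9],[24,20],[36,0],[43,9],[45,0]]
[[0,15],[10,18],[12,15],[21,0],[22,9],[24,20],[36,0],[43,9],[45,0]]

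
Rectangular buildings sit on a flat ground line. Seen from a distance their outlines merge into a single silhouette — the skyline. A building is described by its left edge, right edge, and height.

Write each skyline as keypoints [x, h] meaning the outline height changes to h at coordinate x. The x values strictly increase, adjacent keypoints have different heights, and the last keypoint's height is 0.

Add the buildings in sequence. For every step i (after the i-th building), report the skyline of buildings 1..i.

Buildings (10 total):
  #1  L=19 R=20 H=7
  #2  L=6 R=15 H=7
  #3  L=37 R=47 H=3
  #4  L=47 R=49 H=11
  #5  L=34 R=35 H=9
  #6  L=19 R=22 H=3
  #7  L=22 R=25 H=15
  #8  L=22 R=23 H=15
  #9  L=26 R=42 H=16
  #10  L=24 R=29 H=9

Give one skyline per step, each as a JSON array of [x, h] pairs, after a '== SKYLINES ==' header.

== SKYLINES ==
[[19,7],[20,0]]
[[6,7],[15,0],[19,7],[20,0]]
[[6,7],[15,0],[19,7],[20,0],[37,3],[47,0]]
[[6,7],[15,0],[19,7],[20,0],[37,3],[47,11],[49,0]]
[[6,7],[15,0],[19,7],[20,0],[34,9],[35,0],[37,3],[47,11],[49,0]]
[[6,7],[15,0],[19,7],[20,3],[22,0],[34,9],[35,0],[37,3],[47,11],[49,0]]
[[6,7],[15,0],[19,7],[20,3],[22,15],[25,0],[34,9],[35,0],[37,3],[47,11],[49,0]]
[[6,7],[15,0],[19,7],[20,3],[22,15],[25,0],[34,9],[35,0],[37,3],[47,11],[49,0]]
[[6,7],[15,0],[19,7],[20,3],[22,15],[25,0],[26,16],[42,3],[47,11],[49,0]]
[[6,7],[15,0],[19,7],[20,3],[22,15],[25,9],[26,16],[42,3],[47,11],[49,0]]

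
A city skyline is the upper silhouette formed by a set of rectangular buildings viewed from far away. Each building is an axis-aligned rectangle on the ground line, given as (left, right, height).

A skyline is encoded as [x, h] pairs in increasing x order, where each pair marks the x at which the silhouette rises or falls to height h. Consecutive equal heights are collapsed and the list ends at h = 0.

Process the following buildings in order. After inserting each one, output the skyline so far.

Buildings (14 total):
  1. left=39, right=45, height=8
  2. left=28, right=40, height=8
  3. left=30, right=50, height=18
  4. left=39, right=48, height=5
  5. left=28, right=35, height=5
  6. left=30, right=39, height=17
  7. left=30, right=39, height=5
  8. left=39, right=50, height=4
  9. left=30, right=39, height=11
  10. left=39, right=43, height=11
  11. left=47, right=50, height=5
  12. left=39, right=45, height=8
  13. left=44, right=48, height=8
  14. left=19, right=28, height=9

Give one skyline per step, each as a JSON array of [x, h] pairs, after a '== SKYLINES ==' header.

== SKYLINES ==
[[39,8],[45,0]]
[[28,8],[45,0]]
[[28,8],[30,18],[50,0]]
[[28,8],[30,18],[50,0]]
[[28,8],[30,18],[50,0]]
[[28,8],[30,18],[50,0]]
[[28,8],[30,18],[50,0]]
[[28,8],[30,18],[50,0]]
[[28,8],[30,18],[50,0]]
[[28,8],[30,18],[50,0]]
[[28,8],[30,18],[50,0]]
[[28,8],[30,18],[50,0]]
[[28,8],[30,18],[50,0]]
[[19,9],[28,8],[30,18],[50,0]]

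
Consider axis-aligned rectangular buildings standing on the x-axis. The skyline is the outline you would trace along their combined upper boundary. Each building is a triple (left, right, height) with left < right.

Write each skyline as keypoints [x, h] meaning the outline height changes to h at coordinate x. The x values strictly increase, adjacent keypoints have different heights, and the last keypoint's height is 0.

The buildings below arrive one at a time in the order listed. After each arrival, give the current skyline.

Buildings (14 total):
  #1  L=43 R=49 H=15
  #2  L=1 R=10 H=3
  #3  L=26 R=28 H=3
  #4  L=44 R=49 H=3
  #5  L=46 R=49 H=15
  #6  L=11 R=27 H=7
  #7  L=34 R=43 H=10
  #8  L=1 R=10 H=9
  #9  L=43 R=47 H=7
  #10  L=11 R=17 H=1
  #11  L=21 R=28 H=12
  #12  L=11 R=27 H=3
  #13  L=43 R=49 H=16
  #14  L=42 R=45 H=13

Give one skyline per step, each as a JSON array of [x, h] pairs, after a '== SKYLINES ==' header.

== SKYLINES ==
[[43,15],[49,0]]
[[1,3],[10,0],[43,15],[49,0]]
[[1,3],[10,0],[26,3],[28,0],[43,15],[49,0]]
[[1,3],[10,0],[26,3],[28,0],[43,15],[49,0]]
[[1,3],[10,0],[26,3],[28,0],[43,15],[49,0]]
[[1,3],[10,0],[11,7],[27,3],[28,0],[43,15],[49,0]]
[[1,3],[10,0],[11,7],[27,3],[28,0],[34,10],[43,15],[49,0]]
[[1,9],[10,0],[11,7],[27,3],[28,0],[34,10],[43,15],[49,0]]
[[1,9],[10,0],[11,7],[27,3],[28,0],[34,10],[43,15],[49,0]]
[[1,9],[10,0],[11,7],[27,3],[28,0],[34,10],[43,15],[49,0]]
[[1,9],[10,0],[11,7],[21,12],[28,0],[34,10],[43,15],[49,0]]
[[1,9],[10,0],[11,7],[21,12],[28,0],[34,10],[43,15],[49,0]]
[[1,9],[10,0],[11,7],[21,12],[28,0],[34,10],[43,16],[49,0]]
[[1,9],[10,0],[11,7],[21,12],[28,0],[34,10],[42,13],[43,16],[49,0]]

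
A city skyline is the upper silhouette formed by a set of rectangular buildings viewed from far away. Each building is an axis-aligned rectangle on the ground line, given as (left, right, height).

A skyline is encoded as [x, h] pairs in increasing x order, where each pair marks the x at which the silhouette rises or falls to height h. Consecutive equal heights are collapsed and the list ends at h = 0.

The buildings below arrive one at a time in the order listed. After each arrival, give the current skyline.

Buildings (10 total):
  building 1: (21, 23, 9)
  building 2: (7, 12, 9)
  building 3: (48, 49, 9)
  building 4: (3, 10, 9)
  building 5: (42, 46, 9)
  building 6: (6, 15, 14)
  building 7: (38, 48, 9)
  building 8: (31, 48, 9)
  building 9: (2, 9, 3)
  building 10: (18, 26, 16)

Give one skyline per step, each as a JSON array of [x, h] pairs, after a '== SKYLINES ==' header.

== SKYLINES ==
[[21,9],[23,0]]
[[7,9],[12,0],[21,9],[23,0]]
[[7,9],[12,0],[21,9],[23,0],[48,9],[49,0]]
[[3,9],[12,0],[21,9],[23,0],[48,9],[49,0]]
[[3,9],[12,0],[21,9],[23,0],[42,9],[46,0],[48,9],[49,0]]
[[3,9],[6,14],[15,0],[21,9],[23,0],[42,9],[46,0],[48,9],[49,0]]
[[3,9],[6,14],[15,0],[21,9],[23,0],[38,9],[49,0]]
[[3,9],[6,14],[15,0],[21,9],[23,0],[31,9],[49,0]]
[[2,3],[3,9],[6,14],[15,0],[21,9],[23,0],[31,9],[49,0]]
[[2,3],[3,9],[6,14],[15,0],[18,16],[26,0],[31,9],[49,0]]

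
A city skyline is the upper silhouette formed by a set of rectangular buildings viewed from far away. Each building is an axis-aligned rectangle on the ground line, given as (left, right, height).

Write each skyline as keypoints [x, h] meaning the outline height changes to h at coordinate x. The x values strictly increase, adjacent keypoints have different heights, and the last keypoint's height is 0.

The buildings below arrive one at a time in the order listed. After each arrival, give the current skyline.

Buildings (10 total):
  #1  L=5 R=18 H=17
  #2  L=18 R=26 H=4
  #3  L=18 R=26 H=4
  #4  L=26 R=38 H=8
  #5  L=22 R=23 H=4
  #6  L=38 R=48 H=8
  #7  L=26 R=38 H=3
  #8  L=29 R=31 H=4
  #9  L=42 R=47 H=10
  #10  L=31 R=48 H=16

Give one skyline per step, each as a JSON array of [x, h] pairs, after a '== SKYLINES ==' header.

== SKYLINES ==
[[5,17],[18,0]]
[[5,17],[18,4],[26,0]]
[[5,17],[18,4],[26,0]]
[[5,17],[18,4],[26,8],[38,0]]
[[5,17],[18,4],[26,8],[38,0]]
[[5,17],[18,4],[26,8],[48,0]]
[[5,17],[18,4],[26,8],[48,0]]
[[5,17],[18,4],[26,8],[48,0]]
[[5,17],[18,4],[26,8],[42,10],[47,8],[48,0]]
[[5,17],[18,4],[26,8],[31,16],[48,0]]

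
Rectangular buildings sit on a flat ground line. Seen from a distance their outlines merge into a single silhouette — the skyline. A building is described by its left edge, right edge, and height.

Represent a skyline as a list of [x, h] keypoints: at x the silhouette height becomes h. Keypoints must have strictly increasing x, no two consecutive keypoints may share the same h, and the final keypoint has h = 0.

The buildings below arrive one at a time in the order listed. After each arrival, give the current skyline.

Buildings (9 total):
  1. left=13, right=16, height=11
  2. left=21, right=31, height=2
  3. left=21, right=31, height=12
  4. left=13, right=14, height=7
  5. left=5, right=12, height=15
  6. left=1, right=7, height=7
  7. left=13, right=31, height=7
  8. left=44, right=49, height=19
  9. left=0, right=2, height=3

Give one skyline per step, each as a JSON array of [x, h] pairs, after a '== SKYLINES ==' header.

== SKYLINES ==
[[13,11],[16,0]]
[[13,11],[16,0],[21,2],[31,0]]
[[13,11],[16,0],[21,12],[31,0]]
[[13,11],[16,0],[21,12],[31,0]]
[[5,15],[12,0],[13,11],[16,0],[21,12],[31,0]]
[[1,7],[5,15],[12,0],[13,11],[16,0],[21,12],[31,0]]
[[1,7],[5,15],[12,0],[13,11],[16,7],[21,12],[31,0]]
[[1,7],[5,15],[12,0],[13,11],[16,7],[21,12],[31,0],[44,19],[49,0]]
[[0,3],[1,7],[5,15],[12,0],[13,11],[16,7],[21,12],[31,0],[44,19],[49,0]]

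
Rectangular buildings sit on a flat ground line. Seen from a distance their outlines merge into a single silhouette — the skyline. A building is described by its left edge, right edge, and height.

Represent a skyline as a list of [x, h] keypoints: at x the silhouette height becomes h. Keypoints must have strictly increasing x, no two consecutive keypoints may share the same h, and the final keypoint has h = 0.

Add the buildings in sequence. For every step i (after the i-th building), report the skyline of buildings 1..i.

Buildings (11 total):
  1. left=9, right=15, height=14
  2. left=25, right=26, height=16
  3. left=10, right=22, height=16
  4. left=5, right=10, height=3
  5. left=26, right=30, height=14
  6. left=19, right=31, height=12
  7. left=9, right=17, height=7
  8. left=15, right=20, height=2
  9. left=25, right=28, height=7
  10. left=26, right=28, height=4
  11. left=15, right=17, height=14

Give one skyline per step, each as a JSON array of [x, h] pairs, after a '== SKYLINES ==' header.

== SKYLINES ==
[[9,14],[15,0]]
[[9,14],[15,0],[25,16],[26,0]]
[[9,14],[10,16],[22,0],[25,16],[26,0]]
[[5,3],[9,14],[10,16],[22,0],[25,16],[26,0]]
[[5,3],[9,14],[10,16],[22,0],[25,16],[26,14],[30,0]]
[[5,3],[9,14],[10,16],[22,12],[25,16],[26,14],[30,12],[31,0]]
[[5,3],[9,14],[10,16],[22,12],[25,16],[26,14],[30,12],[31,0]]
[[5,3],[9,14],[10,16],[22,12],[25,16],[26,14],[30,12],[31,0]]
[[5,3],[9,14],[10,16],[22,12],[25,16],[26,14],[30,12],[31,0]]
[[5,3],[9,14],[10,16],[22,12],[25,16],[26,14],[30,12],[31,0]]
[[5,3],[9,14],[10,16],[22,12],[25,16],[26,14],[30,12],[31,0]]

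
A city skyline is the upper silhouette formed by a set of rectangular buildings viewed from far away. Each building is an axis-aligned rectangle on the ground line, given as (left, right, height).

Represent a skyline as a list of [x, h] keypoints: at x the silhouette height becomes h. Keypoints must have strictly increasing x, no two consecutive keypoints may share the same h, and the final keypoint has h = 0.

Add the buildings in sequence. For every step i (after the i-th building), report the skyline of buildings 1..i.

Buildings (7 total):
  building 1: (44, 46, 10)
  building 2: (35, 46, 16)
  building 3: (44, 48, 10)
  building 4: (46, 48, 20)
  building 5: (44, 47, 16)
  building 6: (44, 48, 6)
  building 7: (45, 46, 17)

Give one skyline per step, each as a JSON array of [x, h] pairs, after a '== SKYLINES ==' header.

== SKYLINES ==
[[44,10],[46,0]]
[[35,16],[46,0]]
[[35,16],[46,10],[48,0]]
[[35,16],[46,20],[48,0]]
[[35,16],[46,20],[48,0]]
[[35,16],[46,20],[48,0]]
[[35,16],[45,17],[46,20],[48,0]]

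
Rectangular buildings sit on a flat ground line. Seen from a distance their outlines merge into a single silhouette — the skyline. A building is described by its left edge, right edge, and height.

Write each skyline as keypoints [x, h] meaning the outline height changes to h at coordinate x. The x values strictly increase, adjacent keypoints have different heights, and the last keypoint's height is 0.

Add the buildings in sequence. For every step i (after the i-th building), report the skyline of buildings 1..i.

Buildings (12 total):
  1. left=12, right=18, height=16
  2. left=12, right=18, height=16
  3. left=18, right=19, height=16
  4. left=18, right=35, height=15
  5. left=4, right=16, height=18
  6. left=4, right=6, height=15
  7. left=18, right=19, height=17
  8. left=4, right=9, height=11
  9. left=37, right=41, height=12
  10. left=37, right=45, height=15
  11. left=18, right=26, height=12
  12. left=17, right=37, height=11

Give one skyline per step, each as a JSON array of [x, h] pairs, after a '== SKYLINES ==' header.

== SKYLINES ==
[[12,16],[18,0]]
[[12,16],[18,0]]
[[12,16],[19,0]]
[[12,16],[19,15],[35,0]]
[[4,18],[16,16],[19,15],[35,0]]
[[4,18],[16,16],[19,15],[35,0]]
[[4,18],[16,16],[18,17],[19,15],[35,0]]
[[4,18],[16,16],[18,17],[19,15],[35,0]]
[[4,18],[16,16],[18,17],[19,15],[35,0],[37,12],[41,0]]
[[4,18],[16,16],[18,17],[19,15],[35,0],[37,15],[45,0]]
[[4,18],[16,16],[18,17],[19,15],[35,0],[37,15],[45,0]]
[[4,18],[16,16],[18,17],[19,15],[35,11],[37,15],[45,0]]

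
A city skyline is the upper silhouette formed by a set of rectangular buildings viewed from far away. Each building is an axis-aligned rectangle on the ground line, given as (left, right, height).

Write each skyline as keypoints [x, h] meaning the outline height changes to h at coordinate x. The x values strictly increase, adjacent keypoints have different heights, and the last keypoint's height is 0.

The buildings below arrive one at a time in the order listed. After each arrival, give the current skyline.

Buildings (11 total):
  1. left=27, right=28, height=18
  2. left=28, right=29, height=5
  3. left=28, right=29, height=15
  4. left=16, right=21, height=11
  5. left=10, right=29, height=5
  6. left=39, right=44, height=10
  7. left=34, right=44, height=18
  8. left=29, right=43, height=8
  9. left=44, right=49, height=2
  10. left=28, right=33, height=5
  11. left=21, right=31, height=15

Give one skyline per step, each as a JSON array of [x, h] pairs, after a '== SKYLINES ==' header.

== SKYLINES ==
[[27,18],[28,0]]
[[27,18],[28,5],[29,0]]
[[27,18],[28,15],[29,0]]
[[16,11],[21,0],[27,18],[28,15],[29,0]]
[[10,5],[16,11],[21,5],[27,18],[28,15],[29,0]]
[[10,5],[16,11],[21,5],[27,18],[28,15],[29,0],[39,10],[44,0]]
[[10,5],[16,11],[21,5],[27,18],[28,15],[29,0],[34,18],[44,0]]
[[10,5],[16,11],[21,5],[27,18],[28,15],[29,8],[34,18],[44,0]]
[[10,5],[16,11],[21,5],[27,18],[28,15],[29,8],[34,18],[44,2],[49,0]]
[[10,5],[16,11],[21,5],[27,18],[28,15],[29,8],[34,18],[44,2],[49,0]]
[[10,5],[16,11],[21,15],[27,18],[28,15],[31,8],[34,18],[44,2],[49,0]]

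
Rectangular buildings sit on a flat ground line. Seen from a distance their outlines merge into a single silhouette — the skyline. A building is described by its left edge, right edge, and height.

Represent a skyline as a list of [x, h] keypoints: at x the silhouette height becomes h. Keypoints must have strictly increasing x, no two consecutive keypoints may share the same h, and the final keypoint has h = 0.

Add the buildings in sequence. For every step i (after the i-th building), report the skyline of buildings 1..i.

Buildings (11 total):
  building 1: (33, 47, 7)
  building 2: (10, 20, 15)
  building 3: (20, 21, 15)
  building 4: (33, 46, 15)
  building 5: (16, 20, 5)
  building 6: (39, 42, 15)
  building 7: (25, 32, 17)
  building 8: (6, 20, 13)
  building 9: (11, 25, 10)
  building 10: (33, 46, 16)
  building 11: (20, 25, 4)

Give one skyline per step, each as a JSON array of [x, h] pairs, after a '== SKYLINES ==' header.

== SKYLINES ==
[[33,7],[47,0]]
[[10,15],[20,0],[33,7],[47,0]]
[[10,15],[21,0],[33,7],[47,0]]
[[10,15],[21,0],[33,15],[46,7],[47,0]]
[[10,15],[21,0],[33,15],[46,7],[47,0]]
[[10,15],[21,0],[33,15],[46,7],[47,0]]
[[10,15],[21,0],[25,17],[32,0],[33,15],[46,7],[47,0]]
[[6,13],[10,15],[21,0],[25,17],[32,0],[33,15],[46,7],[47,0]]
[[6,13],[10,15],[21,10],[25,17],[32,0],[33,15],[46,7],[47,0]]
[[6,13],[10,15],[21,10],[25,17],[32,0],[33,16],[46,7],[47,0]]
[[6,13],[10,15],[21,10],[25,17],[32,0],[33,16],[46,7],[47,0]]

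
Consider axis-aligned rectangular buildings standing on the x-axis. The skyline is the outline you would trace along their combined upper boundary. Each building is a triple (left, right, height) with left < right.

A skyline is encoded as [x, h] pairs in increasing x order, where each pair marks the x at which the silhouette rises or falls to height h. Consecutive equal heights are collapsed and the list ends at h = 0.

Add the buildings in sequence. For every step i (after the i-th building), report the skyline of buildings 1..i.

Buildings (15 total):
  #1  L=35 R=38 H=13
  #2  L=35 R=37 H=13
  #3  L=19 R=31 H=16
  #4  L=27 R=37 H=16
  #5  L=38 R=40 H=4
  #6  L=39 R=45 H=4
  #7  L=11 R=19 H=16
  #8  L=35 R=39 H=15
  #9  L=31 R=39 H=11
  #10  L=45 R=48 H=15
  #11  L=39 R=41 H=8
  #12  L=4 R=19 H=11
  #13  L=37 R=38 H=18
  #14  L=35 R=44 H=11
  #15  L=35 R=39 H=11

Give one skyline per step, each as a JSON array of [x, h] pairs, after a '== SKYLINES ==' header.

== SKYLINES ==
[[35,13],[38,0]]
[[35,13],[38,0]]
[[19,16],[31,0],[35,13],[38,0]]
[[19,16],[37,13],[38,0]]
[[19,16],[37,13],[38,4],[40,0]]
[[19,16],[37,13],[38,4],[45,0]]
[[11,16],[37,13],[38,4],[45,0]]
[[11,16],[37,15],[39,4],[45,0]]
[[11,16],[37,15],[39,4],[45,0]]
[[11,16],[37,15],[39,4],[45,15],[48,0]]
[[11,16],[37,15],[39,8],[41,4],[45,15],[48,0]]
[[4,11],[11,16],[37,15],[39,8],[41,4],[45,15],[48,0]]
[[4,11],[11,16],[37,18],[38,15],[39,8],[41,4],[45,15],[48,0]]
[[4,11],[11,16],[37,18],[38,15],[39,11],[44,4],[45,15],[48,0]]
[[4,11],[11,16],[37,18],[38,15],[39,11],[44,4],[45,15],[48,0]]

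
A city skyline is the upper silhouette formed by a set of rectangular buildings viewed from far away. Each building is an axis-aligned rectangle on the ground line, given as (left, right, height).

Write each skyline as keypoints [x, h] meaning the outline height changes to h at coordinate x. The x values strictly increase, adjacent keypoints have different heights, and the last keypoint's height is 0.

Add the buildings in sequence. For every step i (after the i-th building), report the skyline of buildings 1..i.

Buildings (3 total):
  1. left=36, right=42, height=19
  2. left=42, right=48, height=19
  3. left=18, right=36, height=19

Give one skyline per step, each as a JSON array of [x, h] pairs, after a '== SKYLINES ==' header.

== SKYLINES ==
[[36,19],[42,0]]
[[36,19],[48,0]]
[[18,19],[48,0]]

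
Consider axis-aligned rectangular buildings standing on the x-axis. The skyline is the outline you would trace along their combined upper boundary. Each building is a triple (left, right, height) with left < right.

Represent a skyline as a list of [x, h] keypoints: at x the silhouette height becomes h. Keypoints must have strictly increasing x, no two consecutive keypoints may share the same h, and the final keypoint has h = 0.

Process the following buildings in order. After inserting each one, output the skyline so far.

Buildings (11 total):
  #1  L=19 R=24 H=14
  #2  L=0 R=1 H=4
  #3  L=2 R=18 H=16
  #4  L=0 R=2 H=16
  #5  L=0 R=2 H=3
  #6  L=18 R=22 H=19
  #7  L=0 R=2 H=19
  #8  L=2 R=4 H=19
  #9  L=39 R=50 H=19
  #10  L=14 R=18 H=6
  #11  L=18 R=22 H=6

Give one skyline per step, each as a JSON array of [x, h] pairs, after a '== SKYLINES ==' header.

== SKYLINES ==
[[19,14],[24,0]]
[[0,4],[1,0],[19,14],[24,0]]
[[0,4],[1,0],[2,16],[18,0],[19,14],[24,0]]
[[0,16],[18,0],[19,14],[24,0]]
[[0,16],[18,0],[19,14],[24,0]]
[[0,16],[18,19],[22,14],[24,0]]
[[0,19],[2,16],[18,19],[22,14],[24,0]]
[[0,19],[4,16],[18,19],[22,14],[24,0]]
[[0,19],[4,16],[18,19],[22,14],[24,0],[39,19],[50,0]]
[[0,19],[4,16],[18,19],[22,14],[24,0],[39,19],[50,0]]
[[0,19],[4,16],[18,19],[22,14],[24,0],[39,19],[50,0]]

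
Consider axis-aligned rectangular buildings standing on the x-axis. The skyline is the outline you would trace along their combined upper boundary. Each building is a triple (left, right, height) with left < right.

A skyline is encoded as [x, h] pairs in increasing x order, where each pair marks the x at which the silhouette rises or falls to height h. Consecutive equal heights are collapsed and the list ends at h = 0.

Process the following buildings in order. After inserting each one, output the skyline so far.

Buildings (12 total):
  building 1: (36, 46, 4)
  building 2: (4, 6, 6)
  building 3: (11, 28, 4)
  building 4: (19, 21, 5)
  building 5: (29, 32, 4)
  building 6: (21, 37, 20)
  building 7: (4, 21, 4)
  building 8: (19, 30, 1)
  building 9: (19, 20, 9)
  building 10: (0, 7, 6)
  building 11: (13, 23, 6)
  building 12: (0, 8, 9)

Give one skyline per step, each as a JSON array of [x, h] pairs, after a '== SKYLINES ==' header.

== SKYLINES ==
[[36,4],[46,0]]
[[4,6],[6,0],[36,4],[46,0]]
[[4,6],[6,0],[11,4],[28,0],[36,4],[46,0]]
[[4,6],[6,0],[11,4],[19,5],[21,4],[28,0],[36,4],[46,0]]
[[4,6],[6,0],[11,4],[19,5],[21,4],[28,0],[29,4],[32,0],[36,4],[46,0]]
[[4,6],[6,0],[11,4],[19,5],[21,20],[37,4],[46,0]]
[[4,6],[6,4],[19,5],[21,20],[37,4],[46,0]]
[[4,6],[6,4],[19,5],[21,20],[37,4],[46,0]]
[[4,6],[6,4],[19,9],[20,5],[21,20],[37,4],[46,0]]
[[0,6],[7,4],[19,9],[20,5],[21,20],[37,4],[46,0]]
[[0,6],[7,4],[13,6],[19,9],[20,6],[21,20],[37,4],[46,0]]
[[0,9],[8,4],[13,6],[19,9],[20,6],[21,20],[37,4],[46,0]]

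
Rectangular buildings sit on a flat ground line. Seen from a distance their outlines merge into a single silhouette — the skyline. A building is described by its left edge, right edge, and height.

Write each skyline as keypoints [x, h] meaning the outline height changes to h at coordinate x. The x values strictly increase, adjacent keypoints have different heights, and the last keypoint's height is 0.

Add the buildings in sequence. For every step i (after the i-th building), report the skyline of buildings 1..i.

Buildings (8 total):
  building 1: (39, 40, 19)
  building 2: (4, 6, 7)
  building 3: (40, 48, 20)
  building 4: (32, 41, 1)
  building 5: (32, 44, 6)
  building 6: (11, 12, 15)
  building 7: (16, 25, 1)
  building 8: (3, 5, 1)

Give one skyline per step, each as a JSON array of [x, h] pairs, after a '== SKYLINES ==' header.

== SKYLINES ==
[[39,19],[40,0]]
[[4,7],[6,0],[39,19],[40,0]]
[[4,7],[6,0],[39,19],[40,20],[48,0]]
[[4,7],[6,0],[32,1],[39,19],[40,20],[48,0]]
[[4,7],[6,0],[32,6],[39,19],[40,20],[48,0]]
[[4,7],[6,0],[11,15],[12,0],[32,6],[39,19],[40,20],[48,0]]
[[4,7],[6,0],[11,15],[12,0],[16,1],[25,0],[32,6],[39,19],[40,20],[48,0]]
[[3,1],[4,7],[6,0],[11,15],[12,0],[16,1],[25,0],[32,6],[39,19],[40,20],[48,0]]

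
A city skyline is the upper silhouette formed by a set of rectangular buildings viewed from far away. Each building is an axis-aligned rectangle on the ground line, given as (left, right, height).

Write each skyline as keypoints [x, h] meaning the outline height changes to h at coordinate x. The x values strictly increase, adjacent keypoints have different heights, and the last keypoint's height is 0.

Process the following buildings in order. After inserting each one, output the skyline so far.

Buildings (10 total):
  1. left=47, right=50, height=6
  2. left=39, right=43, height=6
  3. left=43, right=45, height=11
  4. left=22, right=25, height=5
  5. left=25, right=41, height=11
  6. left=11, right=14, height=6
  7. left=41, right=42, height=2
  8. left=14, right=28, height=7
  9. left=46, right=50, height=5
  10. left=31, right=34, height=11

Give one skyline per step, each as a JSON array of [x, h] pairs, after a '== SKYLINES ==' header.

== SKYLINES ==
[[47,6],[50,0]]
[[39,6],[43,0],[47,6],[50,0]]
[[39,6],[43,11],[45,0],[47,6],[50,0]]
[[22,5],[25,0],[39,6],[43,11],[45,0],[47,6],[50,0]]
[[22,5],[25,11],[41,6],[43,11],[45,0],[47,6],[50,0]]
[[11,6],[14,0],[22,5],[25,11],[41,6],[43,11],[45,0],[47,6],[50,0]]
[[11,6],[14,0],[22,5],[25,11],[41,6],[43,11],[45,0],[47,6],[50,0]]
[[11,6],[14,7],[25,11],[41,6],[43,11],[45,0],[47,6],[50,0]]
[[11,6],[14,7],[25,11],[41,6],[43,11],[45,0],[46,5],[47,6],[50,0]]
[[11,6],[14,7],[25,11],[41,6],[43,11],[45,0],[46,5],[47,6],[50,0]]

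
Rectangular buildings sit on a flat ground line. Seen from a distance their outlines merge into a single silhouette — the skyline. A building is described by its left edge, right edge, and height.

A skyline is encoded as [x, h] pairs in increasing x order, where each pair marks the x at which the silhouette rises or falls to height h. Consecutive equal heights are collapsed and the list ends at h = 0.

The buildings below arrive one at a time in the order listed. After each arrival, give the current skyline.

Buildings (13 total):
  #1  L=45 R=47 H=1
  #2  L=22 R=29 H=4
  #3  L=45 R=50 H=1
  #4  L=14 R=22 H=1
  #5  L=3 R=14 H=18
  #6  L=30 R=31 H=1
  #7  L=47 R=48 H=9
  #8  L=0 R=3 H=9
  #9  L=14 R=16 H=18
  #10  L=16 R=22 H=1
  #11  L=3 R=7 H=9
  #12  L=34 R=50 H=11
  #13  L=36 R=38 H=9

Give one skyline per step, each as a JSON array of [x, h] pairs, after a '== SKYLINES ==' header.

== SKYLINES ==
[[45,1],[47,0]]
[[22,4],[29,0],[45,1],[47,0]]
[[22,4],[29,0],[45,1],[50,0]]
[[14,1],[22,4],[29,0],[45,1],[50,0]]
[[3,18],[14,1],[22,4],[29,0],[45,1],[50,0]]
[[3,18],[14,1],[22,4],[29,0],[30,1],[31,0],[45,1],[50,0]]
[[3,18],[14,1],[22,4],[29,0],[30,1],[31,0],[45,1],[47,9],[48,1],[50,0]]
[[0,9],[3,18],[14,1],[22,4],[29,0],[30,1],[31,0],[45,1],[47,9],[48,1],[50,0]]
[[0,9],[3,18],[16,1],[22,4],[29,0],[30,1],[31,0],[45,1],[47,9],[48,1],[50,0]]
[[0,9],[3,18],[16,1],[22,4],[29,0],[30,1],[31,0],[45,1],[47,9],[48,1],[50,0]]
[[0,9],[3,18],[16,1],[22,4],[29,0],[30,1],[31,0],[45,1],[47,9],[48,1],[50,0]]
[[0,9],[3,18],[16,1],[22,4],[29,0],[30,1],[31,0],[34,11],[50,0]]
[[0,9],[3,18],[16,1],[22,4],[29,0],[30,1],[31,0],[34,11],[50,0]]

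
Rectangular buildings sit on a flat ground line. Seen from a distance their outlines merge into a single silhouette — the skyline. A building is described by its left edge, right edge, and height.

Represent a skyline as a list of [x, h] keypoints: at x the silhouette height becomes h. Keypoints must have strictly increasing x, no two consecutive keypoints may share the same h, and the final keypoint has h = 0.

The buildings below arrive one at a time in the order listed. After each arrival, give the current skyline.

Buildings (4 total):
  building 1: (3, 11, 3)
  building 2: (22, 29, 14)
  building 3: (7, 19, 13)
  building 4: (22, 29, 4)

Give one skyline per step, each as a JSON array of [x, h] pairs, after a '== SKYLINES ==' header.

== SKYLINES ==
[[3,3],[11,0]]
[[3,3],[11,0],[22,14],[29,0]]
[[3,3],[7,13],[19,0],[22,14],[29,0]]
[[3,3],[7,13],[19,0],[22,14],[29,0]]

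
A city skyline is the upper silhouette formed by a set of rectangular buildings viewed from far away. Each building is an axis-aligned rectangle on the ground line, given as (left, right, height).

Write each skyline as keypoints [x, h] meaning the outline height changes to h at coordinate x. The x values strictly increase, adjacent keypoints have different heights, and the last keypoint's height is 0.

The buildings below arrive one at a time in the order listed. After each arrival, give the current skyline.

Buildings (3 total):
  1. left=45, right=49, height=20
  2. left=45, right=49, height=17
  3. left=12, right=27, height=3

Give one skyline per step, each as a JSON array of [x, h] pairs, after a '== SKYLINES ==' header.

== SKYLINES ==
[[45,20],[49,0]]
[[45,20],[49,0]]
[[12,3],[27,0],[45,20],[49,0]]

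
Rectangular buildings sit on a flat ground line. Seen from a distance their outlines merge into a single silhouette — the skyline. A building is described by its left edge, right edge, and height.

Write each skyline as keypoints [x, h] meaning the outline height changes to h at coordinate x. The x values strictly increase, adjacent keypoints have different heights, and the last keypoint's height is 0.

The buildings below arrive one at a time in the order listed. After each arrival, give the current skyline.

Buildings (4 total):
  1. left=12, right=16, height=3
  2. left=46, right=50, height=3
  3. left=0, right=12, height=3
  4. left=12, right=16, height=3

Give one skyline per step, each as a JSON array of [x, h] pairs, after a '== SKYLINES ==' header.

== SKYLINES ==
[[12,3],[16,0]]
[[12,3],[16,0],[46,3],[50,0]]
[[0,3],[16,0],[46,3],[50,0]]
[[0,3],[16,0],[46,3],[50,0]]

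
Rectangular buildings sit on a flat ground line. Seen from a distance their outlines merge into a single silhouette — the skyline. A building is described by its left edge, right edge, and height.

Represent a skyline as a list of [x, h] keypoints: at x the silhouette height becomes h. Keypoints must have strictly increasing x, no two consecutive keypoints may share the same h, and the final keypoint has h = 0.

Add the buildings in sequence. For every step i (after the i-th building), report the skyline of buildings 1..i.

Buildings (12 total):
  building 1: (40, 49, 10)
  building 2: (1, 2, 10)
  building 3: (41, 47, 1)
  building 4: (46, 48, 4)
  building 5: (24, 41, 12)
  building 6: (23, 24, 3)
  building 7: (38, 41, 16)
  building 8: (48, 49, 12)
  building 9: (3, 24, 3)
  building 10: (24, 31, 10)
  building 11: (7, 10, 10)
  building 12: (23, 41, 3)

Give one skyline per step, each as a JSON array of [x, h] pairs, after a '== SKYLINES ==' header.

== SKYLINES ==
[[40,10],[49,0]]
[[1,10],[2,0],[40,10],[49,0]]
[[1,10],[2,0],[40,10],[49,0]]
[[1,10],[2,0],[40,10],[49,0]]
[[1,10],[2,0],[24,12],[41,10],[49,0]]
[[1,10],[2,0],[23,3],[24,12],[41,10],[49,0]]
[[1,10],[2,0],[23,3],[24,12],[38,16],[41,10],[49,0]]
[[1,10],[2,0],[23,3],[24,12],[38,16],[41,10],[48,12],[49,0]]
[[1,10],[2,0],[3,3],[24,12],[38,16],[41,10],[48,12],[49,0]]
[[1,10],[2,0],[3,3],[24,12],[38,16],[41,10],[48,12],[49,0]]
[[1,10],[2,0],[3,3],[7,10],[10,3],[24,12],[38,16],[41,10],[48,12],[49,0]]
[[1,10],[2,0],[3,3],[7,10],[10,3],[24,12],[38,16],[41,10],[48,12],[49,0]]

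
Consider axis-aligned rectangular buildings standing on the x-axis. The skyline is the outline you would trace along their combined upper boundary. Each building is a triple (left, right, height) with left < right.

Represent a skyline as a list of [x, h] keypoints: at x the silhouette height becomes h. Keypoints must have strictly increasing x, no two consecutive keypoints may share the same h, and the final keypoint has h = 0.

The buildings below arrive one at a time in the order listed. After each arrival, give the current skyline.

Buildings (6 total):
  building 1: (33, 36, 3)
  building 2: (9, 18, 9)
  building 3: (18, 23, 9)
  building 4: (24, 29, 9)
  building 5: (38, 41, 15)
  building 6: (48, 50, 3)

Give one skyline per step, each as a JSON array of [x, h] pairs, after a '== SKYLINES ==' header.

== SKYLINES ==
[[33,3],[36,0]]
[[9,9],[18,0],[33,3],[36,0]]
[[9,9],[23,0],[33,3],[36,0]]
[[9,9],[23,0],[24,9],[29,0],[33,3],[36,0]]
[[9,9],[23,0],[24,9],[29,0],[33,3],[36,0],[38,15],[41,0]]
[[9,9],[23,0],[24,9],[29,0],[33,3],[36,0],[38,15],[41,0],[48,3],[50,0]]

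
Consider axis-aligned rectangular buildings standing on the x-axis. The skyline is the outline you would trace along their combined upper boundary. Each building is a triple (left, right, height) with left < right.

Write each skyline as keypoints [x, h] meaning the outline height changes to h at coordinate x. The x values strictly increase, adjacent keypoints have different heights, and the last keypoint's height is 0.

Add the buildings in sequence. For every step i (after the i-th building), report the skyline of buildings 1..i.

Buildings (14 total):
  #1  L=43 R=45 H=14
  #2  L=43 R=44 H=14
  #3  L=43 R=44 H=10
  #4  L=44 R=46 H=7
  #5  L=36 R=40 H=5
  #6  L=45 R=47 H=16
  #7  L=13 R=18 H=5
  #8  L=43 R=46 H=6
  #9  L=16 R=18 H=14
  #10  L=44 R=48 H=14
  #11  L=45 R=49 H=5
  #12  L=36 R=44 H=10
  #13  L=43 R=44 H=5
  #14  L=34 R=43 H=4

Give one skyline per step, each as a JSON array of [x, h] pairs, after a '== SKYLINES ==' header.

== SKYLINES ==
[[43,14],[45,0]]
[[43,14],[45,0]]
[[43,14],[45,0]]
[[43,14],[45,7],[46,0]]
[[36,5],[40,0],[43,14],[45,7],[46,0]]
[[36,5],[40,0],[43,14],[45,16],[47,0]]
[[13,5],[18,0],[36,5],[40,0],[43,14],[45,16],[47,0]]
[[13,5],[18,0],[36,5],[40,0],[43,14],[45,16],[47,0]]
[[13,5],[16,14],[18,0],[36,5],[40,0],[43,14],[45,16],[47,0]]
[[13,5],[16,14],[18,0],[36,5],[40,0],[43,14],[45,16],[47,14],[48,0]]
[[13,5],[16,14],[18,0],[36,5],[40,0],[43,14],[45,16],[47,14],[48,5],[49,0]]
[[13,5],[16,14],[18,0],[36,10],[43,14],[45,16],[47,14],[48,5],[49,0]]
[[13,5],[16,14],[18,0],[36,10],[43,14],[45,16],[47,14],[48,5],[49,0]]
[[13,5],[16,14],[18,0],[34,4],[36,10],[43,14],[45,16],[47,14],[48,5],[49,0]]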